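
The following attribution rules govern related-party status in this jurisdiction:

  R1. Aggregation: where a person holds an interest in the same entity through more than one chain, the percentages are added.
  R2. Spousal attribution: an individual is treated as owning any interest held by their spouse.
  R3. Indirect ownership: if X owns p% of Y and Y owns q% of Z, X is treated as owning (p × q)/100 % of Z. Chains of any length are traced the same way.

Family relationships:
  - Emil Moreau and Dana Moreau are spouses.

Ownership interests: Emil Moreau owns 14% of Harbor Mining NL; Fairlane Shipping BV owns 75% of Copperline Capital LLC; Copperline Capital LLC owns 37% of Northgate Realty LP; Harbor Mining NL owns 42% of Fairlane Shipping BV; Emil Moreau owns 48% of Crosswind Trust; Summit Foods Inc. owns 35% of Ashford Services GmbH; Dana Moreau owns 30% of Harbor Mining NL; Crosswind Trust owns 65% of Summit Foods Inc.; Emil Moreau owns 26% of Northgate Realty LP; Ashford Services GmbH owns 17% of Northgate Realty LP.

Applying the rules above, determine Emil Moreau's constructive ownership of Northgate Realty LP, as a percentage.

By spousal attribution (R2), Emil Moreau is treated as also owning Dana Moreau's interest in Harbor Mining NL, giving 14% + 30% = 44%.
Chain via Harbor Mining NL → Fairlane Shipping BV → Copperline Capital LLC (R3): 44% × 42% × 75% × 37% = 5.1282% of Northgate Realty LP.
Chain via Crosswind Trust → Summit Foods Inc. → Ashford Services GmbH (R3): 48% × 65% × 35% × 17% = 1.8564% of Northgate Realty LP.
Direct interest in Northgate Realty LP: 26%.
Aggregating (R1): 5.1282% + 1.8564% + 26% = 32.9846%.

32.9846%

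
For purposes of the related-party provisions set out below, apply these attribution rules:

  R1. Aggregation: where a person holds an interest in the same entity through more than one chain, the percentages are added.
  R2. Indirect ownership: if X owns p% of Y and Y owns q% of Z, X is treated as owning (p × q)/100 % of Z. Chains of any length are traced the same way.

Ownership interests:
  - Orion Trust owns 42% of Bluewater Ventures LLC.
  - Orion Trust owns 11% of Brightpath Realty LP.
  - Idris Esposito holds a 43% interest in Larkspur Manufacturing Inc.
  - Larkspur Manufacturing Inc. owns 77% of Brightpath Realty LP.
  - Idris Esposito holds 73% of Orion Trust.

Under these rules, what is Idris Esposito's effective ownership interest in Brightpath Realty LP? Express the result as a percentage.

41.14%

Chain via Larkspur Manufacturing Inc. (R2): 43% × 77% = 33.11% of Brightpath Realty LP.
Chain via Orion Trust (R2): 73% × 11% = 8.03% of Brightpath Realty LP.
Aggregating (R1): 33.11% + 8.03% = 41.14%.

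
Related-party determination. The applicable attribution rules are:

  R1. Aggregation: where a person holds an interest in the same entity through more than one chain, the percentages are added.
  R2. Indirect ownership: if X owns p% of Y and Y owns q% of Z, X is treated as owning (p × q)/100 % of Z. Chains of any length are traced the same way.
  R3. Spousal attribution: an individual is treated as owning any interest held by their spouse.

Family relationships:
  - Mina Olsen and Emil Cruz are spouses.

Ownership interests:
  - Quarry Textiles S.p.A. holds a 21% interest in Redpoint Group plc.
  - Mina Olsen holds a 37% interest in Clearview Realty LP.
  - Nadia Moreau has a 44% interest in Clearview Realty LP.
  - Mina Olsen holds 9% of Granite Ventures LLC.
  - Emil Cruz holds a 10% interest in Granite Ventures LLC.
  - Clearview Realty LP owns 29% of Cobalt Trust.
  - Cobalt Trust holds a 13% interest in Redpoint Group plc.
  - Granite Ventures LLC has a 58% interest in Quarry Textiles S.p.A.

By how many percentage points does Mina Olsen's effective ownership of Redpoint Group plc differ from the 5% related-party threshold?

By spousal attribution (R3), Mina Olsen is treated as also owning Emil Cruz's interest in Granite Ventures LLC, giving 9% + 10% = 19%.
Chain via Clearview Realty LP → Cobalt Trust (R2): 37% × 29% × 13% = 1.3949% of Redpoint Group plc.
Chain via Granite Ventures LLC → Quarry Textiles S.p.A. (R2): 19% × 58% × 21% = 2.3142% of Redpoint Group plc.
Aggregating (R1): 1.3949% + 2.3142% = 3.7091%.
3.7091% falls short of the 5% threshold by 1.2909 percentage points.

1.2909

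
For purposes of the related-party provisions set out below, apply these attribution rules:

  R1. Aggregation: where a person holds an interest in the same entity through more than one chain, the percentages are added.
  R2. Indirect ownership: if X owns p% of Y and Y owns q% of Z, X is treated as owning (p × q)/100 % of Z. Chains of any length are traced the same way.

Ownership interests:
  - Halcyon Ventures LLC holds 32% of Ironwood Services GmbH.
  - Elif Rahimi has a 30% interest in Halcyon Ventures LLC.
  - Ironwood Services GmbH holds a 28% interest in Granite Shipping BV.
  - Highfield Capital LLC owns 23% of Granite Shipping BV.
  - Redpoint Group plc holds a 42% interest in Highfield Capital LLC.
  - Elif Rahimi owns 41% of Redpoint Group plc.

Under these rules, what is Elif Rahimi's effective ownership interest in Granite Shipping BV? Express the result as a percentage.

6.6486%

Chain via Redpoint Group plc → Highfield Capital LLC (R2): 41% × 42% × 23% = 3.9606% of Granite Shipping BV.
Chain via Halcyon Ventures LLC → Ironwood Services GmbH (R2): 30% × 32% × 28% = 2.688% of Granite Shipping BV.
Aggregating (R1): 3.9606% + 2.688% = 6.6486%.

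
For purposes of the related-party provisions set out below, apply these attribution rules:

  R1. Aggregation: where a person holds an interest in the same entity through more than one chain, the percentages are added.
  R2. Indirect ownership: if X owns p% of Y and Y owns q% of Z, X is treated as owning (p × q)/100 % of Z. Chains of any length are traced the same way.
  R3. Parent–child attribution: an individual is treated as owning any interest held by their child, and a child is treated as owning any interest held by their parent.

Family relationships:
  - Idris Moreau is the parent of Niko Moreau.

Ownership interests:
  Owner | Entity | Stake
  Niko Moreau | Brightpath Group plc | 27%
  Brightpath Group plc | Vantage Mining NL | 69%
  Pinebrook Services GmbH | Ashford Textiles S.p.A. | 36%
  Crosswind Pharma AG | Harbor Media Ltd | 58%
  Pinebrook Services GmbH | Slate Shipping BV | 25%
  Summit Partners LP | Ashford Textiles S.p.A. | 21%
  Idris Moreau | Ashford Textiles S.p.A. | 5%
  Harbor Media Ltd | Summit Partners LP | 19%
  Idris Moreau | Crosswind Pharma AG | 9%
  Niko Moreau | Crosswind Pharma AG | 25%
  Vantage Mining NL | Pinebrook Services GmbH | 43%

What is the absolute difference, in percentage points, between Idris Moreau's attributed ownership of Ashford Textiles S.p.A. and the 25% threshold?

By parent–child attribution (R3), Idris Moreau is treated as also owning Niko Moreau's interest in Crosswind Pharma AG, giving 9% + 25% = 34%.
By parent–child attribution (R3), Idris Moreau is treated as owning Niko Moreau's 27% interest in Brightpath Group plc.
Chain via Crosswind Pharma AG → Harbor Media Ltd → Summit Partners LP (R2): 34% × 58% × 19% × 21% = 0.786828% of Ashford Textiles S.p.A.
Direct interest in Ashford Textiles S.p.A: 5%.
Chain via Brightpath Group plc → Vantage Mining NL → Pinebrook Services GmbH (R2): 27% × 69% × 43% × 36% = 2.883924% of Ashford Textiles S.p.A.
Aggregating (R1): 0.786828% + 5% + 2.883924% = 8.670752%.
8.670752% falls short of the 25% threshold by 16.329248 percentage points.

16.329248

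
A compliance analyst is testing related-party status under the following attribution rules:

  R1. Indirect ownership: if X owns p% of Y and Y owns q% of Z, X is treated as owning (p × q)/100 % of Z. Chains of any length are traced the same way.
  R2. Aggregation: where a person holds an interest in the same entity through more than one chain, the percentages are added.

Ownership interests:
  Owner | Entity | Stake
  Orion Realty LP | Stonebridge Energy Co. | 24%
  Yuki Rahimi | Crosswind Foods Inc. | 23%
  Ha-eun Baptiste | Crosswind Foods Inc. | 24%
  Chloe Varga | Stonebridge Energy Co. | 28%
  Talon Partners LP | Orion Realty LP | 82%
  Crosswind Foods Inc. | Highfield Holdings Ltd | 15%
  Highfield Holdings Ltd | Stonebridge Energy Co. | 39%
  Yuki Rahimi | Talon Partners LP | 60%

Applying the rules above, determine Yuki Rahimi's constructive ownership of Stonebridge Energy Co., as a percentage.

13.1535%

Chain via Talon Partners LP → Orion Realty LP (R1): 60% × 82% × 24% = 11.808% of Stonebridge Energy Co.
Chain via Crosswind Foods Inc. → Highfield Holdings Ltd (R1): 23% × 15% × 39% = 1.3455% of Stonebridge Energy Co.
Aggregating (R2): 11.808% + 1.3455% = 13.1535%.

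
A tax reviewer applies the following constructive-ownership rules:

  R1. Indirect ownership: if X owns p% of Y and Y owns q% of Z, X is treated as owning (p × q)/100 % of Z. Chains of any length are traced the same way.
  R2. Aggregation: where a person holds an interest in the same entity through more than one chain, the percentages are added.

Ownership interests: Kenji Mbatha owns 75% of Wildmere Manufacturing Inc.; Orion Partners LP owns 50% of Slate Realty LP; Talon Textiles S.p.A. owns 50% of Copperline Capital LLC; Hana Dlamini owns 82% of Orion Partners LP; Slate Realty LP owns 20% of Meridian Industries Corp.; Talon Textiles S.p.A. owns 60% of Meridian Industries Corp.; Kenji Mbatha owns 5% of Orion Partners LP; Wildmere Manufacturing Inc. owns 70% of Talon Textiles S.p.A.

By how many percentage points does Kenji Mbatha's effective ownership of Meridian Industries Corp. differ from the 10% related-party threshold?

22

Chain via Wildmere Manufacturing Inc. → Talon Textiles S.p.A. (R1): 75% × 70% × 60% = 31.5% of Meridian Industries Corp.
Chain via Orion Partners LP → Slate Realty LP (R1): 5% × 50% × 20% = 0.5% of Meridian Industries Corp.
Aggregating (R2): 31.5% + 0.5% = 32%.
32% exceeds the 10% threshold by 22 percentage points.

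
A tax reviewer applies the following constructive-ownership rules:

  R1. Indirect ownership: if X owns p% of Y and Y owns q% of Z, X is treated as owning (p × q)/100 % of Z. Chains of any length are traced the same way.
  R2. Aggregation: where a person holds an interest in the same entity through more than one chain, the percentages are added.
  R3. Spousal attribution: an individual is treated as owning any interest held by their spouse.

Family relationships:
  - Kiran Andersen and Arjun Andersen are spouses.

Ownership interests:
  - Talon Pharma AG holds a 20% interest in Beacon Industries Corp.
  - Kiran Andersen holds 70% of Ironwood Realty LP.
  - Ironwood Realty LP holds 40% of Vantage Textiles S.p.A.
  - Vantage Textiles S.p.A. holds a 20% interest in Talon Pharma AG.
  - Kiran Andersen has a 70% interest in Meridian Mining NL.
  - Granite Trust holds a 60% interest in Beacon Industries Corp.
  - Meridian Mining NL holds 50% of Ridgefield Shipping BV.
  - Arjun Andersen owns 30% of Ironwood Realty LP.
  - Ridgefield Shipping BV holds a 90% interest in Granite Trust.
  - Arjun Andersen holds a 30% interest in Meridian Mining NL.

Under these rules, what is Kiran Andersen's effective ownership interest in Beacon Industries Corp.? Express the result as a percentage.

By spousal attribution (R3), Kiran Andersen is treated as also owning Arjun Andersen's interest in Meridian Mining NL, giving 70% + 30% = 100%.
By spousal attribution (R3), Kiran Andersen is treated as also owning Arjun Andersen's interest in Ironwood Realty LP, giving 70% + 30% = 100%.
Chain via Meridian Mining NL → Ridgefield Shipping BV → Granite Trust (R1): 100% × 50% × 90% × 60% = 27% of Beacon Industries Corp.
Chain via Ironwood Realty LP → Vantage Textiles S.p.A. → Talon Pharma AG (R1): 100% × 40% × 20% × 20% = 1.6% of Beacon Industries Corp.
Aggregating (R2): 27% + 1.6% = 28.6%.

28.6%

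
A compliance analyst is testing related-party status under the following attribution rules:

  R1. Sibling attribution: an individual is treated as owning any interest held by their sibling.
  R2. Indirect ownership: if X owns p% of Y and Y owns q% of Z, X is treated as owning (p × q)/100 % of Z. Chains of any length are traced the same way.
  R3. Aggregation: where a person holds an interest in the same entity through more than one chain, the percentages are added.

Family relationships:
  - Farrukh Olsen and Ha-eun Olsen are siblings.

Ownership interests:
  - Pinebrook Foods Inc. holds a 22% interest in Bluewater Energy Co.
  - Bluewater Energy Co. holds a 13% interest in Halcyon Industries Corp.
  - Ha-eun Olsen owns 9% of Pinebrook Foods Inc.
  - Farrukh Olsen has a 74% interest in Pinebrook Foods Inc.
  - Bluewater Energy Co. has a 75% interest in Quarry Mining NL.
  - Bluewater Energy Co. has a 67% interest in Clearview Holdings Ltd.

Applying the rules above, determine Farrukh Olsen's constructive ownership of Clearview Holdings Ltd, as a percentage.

By sibling attribution (R1), Farrukh Olsen is treated as also owning Ha-eun Olsen's interest in Pinebrook Foods Inc, giving 74% + 9% = 83%.
Chain via Pinebrook Foods Inc. → Bluewater Energy Co. (R2): 83% × 22% × 67% = 12.2342% of Clearview Holdings Ltd.

12.2342%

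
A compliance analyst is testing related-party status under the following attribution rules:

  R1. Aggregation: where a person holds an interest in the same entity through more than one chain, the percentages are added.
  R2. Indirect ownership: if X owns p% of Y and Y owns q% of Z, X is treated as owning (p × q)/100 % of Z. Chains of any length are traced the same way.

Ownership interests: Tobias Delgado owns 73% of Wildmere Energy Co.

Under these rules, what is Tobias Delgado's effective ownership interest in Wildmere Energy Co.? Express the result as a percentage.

Direct interest in Wildmere Energy Co: 73%.

73%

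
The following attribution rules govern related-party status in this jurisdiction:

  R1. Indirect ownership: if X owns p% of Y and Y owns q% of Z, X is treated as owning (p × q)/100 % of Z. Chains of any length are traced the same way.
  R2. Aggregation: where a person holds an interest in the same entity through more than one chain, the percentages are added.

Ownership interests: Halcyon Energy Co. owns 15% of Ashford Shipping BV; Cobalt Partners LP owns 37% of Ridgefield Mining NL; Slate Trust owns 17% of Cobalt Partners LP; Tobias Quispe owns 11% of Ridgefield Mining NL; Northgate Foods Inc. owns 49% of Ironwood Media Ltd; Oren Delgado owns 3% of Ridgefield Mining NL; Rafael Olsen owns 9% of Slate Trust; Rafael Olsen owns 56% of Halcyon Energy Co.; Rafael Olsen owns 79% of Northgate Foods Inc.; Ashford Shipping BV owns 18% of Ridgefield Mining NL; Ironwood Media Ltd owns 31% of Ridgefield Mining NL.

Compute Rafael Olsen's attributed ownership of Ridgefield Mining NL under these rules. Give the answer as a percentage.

Chain via Halcyon Energy Co. → Ashford Shipping BV (R1): 56% × 15% × 18% = 1.512% of Ridgefield Mining NL.
Chain via Northgate Foods Inc. → Ironwood Media Ltd (R1): 79% × 49% × 31% = 12.0001% of Ridgefield Mining NL.
Chain via Slate Trust → Cobalt Partners LP (R1): 9% × 17% × 37% = 0.5661% of Ridgefield Mining NL.
Aggregating (R2): 1.512% + 12.0001% + 0.5661% = 14.0782%.

14.0782%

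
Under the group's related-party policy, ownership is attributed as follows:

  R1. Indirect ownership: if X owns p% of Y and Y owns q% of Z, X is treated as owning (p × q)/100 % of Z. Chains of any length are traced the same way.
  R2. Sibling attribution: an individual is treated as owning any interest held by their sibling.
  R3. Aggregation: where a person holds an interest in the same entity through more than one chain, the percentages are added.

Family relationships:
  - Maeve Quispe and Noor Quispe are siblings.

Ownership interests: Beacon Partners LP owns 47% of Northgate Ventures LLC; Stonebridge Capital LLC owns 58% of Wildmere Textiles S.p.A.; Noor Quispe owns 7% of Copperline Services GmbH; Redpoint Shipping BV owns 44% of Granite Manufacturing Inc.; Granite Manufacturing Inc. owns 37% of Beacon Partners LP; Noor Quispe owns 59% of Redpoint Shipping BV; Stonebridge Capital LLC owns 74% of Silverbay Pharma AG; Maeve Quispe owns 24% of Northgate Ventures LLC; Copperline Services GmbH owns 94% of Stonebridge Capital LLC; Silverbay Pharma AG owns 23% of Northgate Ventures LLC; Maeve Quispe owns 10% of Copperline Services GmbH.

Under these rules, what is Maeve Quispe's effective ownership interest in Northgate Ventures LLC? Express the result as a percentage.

By sibling attribution (R2), Maeve Quispe is treated as also owning Noor Quispe's interest in Copperline Services GmbH, giving 10% + 7% = 17%.
By sibling attribution (R2), Maeve Quispe is treated as owning Noor Quispe's 59% interest in Redpoint Shipping BV.
Chain via Copperline Services GmbH → Stonebridge Capital LLC → Silverbay Pharma AG (R1): 17% × 94% × 74% × 23% = 2.719796% of Northgate Ventures LLC.
Direct interest in Northgate Ventures LLC: 24%.
Chain via Redpoint Shipping BV → Granite Manufacturing Inc. → Beacon Partners LP (R1): 59% × 44% × 37% × 47% = 4.514444% of Northgate Ventures LLC.
Aggregating (R3): 2.719796% + 24% + 4.514444% = 31.23424%.

31.23424%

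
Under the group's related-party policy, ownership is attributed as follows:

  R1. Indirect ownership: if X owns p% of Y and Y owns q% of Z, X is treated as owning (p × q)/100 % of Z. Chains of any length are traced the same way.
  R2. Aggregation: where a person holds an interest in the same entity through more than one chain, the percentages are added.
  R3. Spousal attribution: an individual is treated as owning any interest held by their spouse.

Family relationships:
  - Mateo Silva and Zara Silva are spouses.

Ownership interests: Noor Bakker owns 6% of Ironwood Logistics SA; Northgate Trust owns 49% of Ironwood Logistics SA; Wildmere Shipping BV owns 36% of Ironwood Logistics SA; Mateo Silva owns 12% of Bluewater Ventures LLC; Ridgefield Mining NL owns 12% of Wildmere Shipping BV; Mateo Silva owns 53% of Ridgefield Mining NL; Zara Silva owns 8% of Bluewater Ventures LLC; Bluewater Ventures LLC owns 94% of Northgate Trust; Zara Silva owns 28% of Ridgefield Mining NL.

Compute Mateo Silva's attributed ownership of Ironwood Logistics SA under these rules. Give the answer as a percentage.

12.7112%

By spousal attribution (R3), Mateo Silva is treated as also owning Zara Silva's interest in Ridgefield Mining NL, giving 53% + 28% = 81%.
By spousal attribution (R3), Mateo Silva is treated as also owning Zara Silva's interest in Bluewater Ventures LLC, giving 12% + 8% = 20%.
Chain via Ridgefield Mining NL → Wildmere Shipping BV (R1): 81% × 12% × 36% = 3.4992% of Ironwood Logistics SA.
Chain via Bluewater Ventures LLC → Northgate Trust (R1): 20% × 94% × 49% = 9.212% of Ironwood Logistics SA.
Aggregating (R2): 3.4992% + 9.212% = 12.7112%.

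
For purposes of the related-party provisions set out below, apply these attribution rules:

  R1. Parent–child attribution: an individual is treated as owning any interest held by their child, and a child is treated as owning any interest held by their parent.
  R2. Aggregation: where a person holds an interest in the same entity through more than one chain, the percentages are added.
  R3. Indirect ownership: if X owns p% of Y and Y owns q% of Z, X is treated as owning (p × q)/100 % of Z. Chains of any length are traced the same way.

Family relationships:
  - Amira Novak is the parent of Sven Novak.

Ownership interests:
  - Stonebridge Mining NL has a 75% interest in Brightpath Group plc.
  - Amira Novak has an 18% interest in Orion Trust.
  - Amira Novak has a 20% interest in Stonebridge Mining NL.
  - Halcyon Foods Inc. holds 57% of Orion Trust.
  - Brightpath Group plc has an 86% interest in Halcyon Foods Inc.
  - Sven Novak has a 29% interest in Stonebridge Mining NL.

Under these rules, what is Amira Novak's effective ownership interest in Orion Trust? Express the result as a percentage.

36.01485%

By parent–child attribution (R1), Amira Novak is treated as also owning Sven Novak's interest in Stonebridge Mining NL, giving 20% + 29% = 49%.
Chain via Stonebridge Mining NL → Brightpath Group plc → Halcyon Foods Inc. (R3): 49% × 75% × 86% × 57% = 18.01485% of Orion Trust.
Direct interest in Orion Trust: 18%.
Aggregating (R2): 18.01485% + 18% = 36.01485%.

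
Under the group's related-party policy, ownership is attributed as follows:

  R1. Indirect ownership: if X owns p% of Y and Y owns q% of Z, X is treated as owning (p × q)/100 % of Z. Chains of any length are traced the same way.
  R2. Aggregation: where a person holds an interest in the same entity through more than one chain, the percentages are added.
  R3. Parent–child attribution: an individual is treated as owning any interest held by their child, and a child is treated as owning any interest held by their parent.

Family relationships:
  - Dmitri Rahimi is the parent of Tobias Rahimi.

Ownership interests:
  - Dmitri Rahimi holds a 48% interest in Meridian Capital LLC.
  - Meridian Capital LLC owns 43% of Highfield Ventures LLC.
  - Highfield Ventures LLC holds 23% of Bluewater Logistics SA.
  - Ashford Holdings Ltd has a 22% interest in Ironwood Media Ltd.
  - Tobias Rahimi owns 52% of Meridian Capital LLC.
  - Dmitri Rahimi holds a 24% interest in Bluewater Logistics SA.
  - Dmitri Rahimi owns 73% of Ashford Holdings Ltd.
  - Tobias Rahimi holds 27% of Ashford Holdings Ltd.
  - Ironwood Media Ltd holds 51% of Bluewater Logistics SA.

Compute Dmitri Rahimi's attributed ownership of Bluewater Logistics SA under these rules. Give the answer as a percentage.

45.11%

By parent–child attribution (R3), Dmitri Rahimi is treated as also owning Tobias Rahimi's interest in Ashford Holdings Ltd, giving 73% + 27% = 100%.
By parent–child attribution (R3), Dmitri Rahimi is treated as also owning Tobias Rahimi's interest in Meridian Capital LLC, giving 48% + 52% = 100%.
Chain via Ashford Holdings Ltd → Ironwood Media Ltd (R1): 100% × 22% × 51% = 11.22% of Bluewater Logistics SA.
Chain via Meridian Capital LLC → Highfield Ventures LLC (R1): 100% × 43% × 23% = 9.89% of Bluewater Logistics SA.
Direct interest in Bluewater Logistics SA: 24%.
Aggregating (R2): 11.22% + 9.89% + 24% = 45.11%.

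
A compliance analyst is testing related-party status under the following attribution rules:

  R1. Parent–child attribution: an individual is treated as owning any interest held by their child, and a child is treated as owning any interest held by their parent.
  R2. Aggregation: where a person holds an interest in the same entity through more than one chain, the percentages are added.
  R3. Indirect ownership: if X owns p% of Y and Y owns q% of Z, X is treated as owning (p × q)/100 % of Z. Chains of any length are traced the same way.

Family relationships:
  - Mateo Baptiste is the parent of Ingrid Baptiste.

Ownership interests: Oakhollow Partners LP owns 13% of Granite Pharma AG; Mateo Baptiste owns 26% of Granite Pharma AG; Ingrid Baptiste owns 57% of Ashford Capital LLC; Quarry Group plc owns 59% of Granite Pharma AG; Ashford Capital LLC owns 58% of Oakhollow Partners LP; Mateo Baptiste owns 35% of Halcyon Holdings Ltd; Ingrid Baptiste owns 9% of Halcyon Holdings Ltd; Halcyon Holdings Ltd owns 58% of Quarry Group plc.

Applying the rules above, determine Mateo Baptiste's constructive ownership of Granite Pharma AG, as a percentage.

45.3546%

By parent–child attribution (R1), Mateo Baptiste is treated as also owning Ingrid Baptiste's interest in Halcyon Holdings Ltd, giving 35% + 9% = 44%.
By parent–child attribution (R1), Mateo Baptiste is treated as owning Ingrid Baptiste's 57% interest in Ashford Capital LLC.
Chain via Halcyon Holdings Ltd → Quarry Group plc (R3): 44% × 58% × 59% = 15.0568% of Granite Pharma AG.
Direct interest in Granite Pharma AG: 26%.
Chain via Ashford Capital LLC → Oakhollow Partners LP (R3): 57% × 58% × 13% = 4.2978% of Granite Pharma AG.
Aggregating (R2): 15.0568% + 26% + 4.2978% = 45.3546%.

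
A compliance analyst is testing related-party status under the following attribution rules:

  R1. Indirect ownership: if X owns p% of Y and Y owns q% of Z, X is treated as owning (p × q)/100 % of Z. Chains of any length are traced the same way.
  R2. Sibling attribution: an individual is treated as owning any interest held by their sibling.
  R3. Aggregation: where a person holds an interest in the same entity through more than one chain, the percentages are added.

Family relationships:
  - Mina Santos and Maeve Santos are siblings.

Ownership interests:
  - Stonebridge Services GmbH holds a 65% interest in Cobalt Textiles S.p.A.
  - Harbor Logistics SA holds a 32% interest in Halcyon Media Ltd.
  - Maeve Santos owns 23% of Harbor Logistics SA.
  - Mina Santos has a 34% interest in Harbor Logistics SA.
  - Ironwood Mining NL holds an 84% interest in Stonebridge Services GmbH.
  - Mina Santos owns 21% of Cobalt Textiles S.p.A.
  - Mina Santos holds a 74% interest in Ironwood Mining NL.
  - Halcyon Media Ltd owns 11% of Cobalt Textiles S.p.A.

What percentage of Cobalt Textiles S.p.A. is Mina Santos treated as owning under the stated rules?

63.4104%

By sibling attribution (R2), Mina Santos is treated as also owning Maeve Santos's interest in Harbor Logistics SA, giving 34% + 23% = 57%.
Chain via Harbor Logistics SA → Halcyon Media Ltd (R1): 57% × 32% × 11% = 2.0064% of Cobalt Textiles S.p.A.
Chain via Ironwood Mining NL → Stonebridge Services GmbH (R1): 74% × 84% × 65% = 40.404% of Cobalt Textiles S.p.A.
Direct interest in Cobalt Textiles S.p.A: 21%.
Aggregating (R3): 2.0064% + 40.404% + 21% = 63.4104%.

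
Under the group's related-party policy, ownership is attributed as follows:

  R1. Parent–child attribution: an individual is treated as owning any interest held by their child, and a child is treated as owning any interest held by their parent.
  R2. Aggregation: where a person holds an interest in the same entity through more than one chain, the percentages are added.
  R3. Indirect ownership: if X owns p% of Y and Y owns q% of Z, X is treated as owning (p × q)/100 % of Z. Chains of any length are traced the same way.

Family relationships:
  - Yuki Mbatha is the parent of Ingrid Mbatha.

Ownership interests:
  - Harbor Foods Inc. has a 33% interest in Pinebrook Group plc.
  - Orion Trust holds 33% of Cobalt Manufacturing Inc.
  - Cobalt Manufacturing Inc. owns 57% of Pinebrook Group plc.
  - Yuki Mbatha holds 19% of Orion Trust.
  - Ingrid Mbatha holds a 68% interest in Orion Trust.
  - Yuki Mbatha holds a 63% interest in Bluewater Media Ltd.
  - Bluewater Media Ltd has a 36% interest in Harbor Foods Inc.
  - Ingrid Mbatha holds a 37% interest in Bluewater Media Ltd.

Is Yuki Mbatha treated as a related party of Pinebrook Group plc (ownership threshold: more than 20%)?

Yes

By parent–child attribution (R1), Yuki Mbatha is treated as also owning Ingrid Mbatha's interest in Orion Trust, giving 19% + 68% = 87%.
By parent–child attribution (R1), Yuki Mbatha is treated as also owning Ingrid Mbatha's interest in Bluewater Media Ltd, giving 63% + 37% = 100%.
Chain via Orion Trust → Cobalt Manufacturing Inc. (R3): 87% × 33% × 57% = 16.3647% of Pinebrook Group plc.
Chain via Bluewater Media Ltd → Harbor Foods Inc. (R3): 100% × 36% × 33% = 11.88% of Pinebrook Group plc.
Aggregating (R2): 16.3647% + 11.88% = 28.2447%.
28.2447% exceeds the 20% threshold, so Yuki is a related party to Pinebrook Group plc.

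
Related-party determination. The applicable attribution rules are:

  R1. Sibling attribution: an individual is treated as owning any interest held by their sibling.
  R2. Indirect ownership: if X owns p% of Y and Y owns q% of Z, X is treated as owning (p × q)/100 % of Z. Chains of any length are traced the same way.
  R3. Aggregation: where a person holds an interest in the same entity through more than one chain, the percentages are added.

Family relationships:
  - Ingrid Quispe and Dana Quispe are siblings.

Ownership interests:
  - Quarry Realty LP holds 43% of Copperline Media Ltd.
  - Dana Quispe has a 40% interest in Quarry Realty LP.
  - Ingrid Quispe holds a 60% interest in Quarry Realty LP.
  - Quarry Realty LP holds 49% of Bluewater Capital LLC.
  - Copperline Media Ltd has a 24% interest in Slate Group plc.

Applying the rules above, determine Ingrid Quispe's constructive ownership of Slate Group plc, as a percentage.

By sibling attribution (R1), Ingrid Quispe is treated as also owning Dana Quispe's interest in Quarry Realty LP, giving 60% + 40% = 100%.
Chain via Quarry Realty LP → Copperline Media Ltd (R2): 100% × 43% × 24% = 10.32% of Slate Group plc.

10.32%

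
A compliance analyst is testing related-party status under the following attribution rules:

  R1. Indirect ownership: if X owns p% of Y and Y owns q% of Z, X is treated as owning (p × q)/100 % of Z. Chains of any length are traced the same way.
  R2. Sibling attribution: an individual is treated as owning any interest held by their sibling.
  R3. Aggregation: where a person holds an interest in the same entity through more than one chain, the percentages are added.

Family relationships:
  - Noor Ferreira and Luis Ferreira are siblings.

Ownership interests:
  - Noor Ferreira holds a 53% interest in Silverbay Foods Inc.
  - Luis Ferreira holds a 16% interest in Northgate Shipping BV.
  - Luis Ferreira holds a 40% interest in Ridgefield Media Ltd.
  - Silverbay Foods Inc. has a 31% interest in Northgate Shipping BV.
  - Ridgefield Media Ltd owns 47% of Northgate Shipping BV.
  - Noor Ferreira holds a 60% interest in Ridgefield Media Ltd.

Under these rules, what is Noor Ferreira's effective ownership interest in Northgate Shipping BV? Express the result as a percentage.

By sibling attribution (R2), Noor Ferreira is treated as also owning Luis Ferreira's interest in Ridgefield Media Ltd, giving 60% + 40% = 100%.
By sibling attribution (R2), Noor Ferreira is treated as owning Luis Ferreira's 16% interest in Northgate Shipping BV.
Chain via Ridgefield Media Ltd (R1): 100% × 47% = 47% of Northgate Shipping BV.
Chain via Silverbay Foods Inc. (R1): 53% × 31% = 16.43% of Northgate Shipping BV.
Direct interest in Northgate Shipping BV: 16%.
Aggregating (R3): 47% + 16.43% + 16% = 79.43%.

79.43%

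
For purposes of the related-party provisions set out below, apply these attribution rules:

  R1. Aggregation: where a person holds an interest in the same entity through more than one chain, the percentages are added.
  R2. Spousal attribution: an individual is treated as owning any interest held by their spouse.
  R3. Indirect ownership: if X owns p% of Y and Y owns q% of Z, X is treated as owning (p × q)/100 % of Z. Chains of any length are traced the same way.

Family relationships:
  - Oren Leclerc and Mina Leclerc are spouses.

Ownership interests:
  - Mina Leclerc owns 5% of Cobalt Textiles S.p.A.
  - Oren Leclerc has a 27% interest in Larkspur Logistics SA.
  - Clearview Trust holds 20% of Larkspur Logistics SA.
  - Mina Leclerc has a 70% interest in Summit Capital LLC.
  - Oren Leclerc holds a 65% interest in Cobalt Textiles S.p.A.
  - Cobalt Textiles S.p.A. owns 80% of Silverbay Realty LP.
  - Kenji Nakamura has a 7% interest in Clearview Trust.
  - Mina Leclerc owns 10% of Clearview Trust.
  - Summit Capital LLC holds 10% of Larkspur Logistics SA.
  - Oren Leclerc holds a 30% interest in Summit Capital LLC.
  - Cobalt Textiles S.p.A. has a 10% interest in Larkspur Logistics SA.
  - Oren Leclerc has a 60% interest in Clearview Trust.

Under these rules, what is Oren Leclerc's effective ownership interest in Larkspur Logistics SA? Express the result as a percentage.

By spousal attribution (R2), Oren Leclerc is treated as also owning Mina Leclerc's interest in Summit Capital LLC, giving 30% + 70% = 100%.
By spousal attribution (R2), Oren Leclerc is treated as also owning Mina Leclerc's interest in Cobalt Textiles S.p.A, giving 65% + 5% = 70%.
By spousal attribution (R2), Oren Leclerc is treated as also owning Mina Leclerc's interest in Clearview Trust, giving 60% + 10% = 70%.
Chain via Summit Capital LLC (R3): 100% × 10% = 10% of Larkspur Logistics SA.
Chain via Cobalt Textiles S.p.A. (R3): 70% × 10% = 7% of Larkspur Logistics SA.
Chain via Clearview Trust (R3): 70% × 20% = 14% of Larkspur Logistics SA.
Direct interest in Larkspur Logistics SA: 27%.
Aggregating (R1): 10% + 7% + 14% + 27% = 58%.

58%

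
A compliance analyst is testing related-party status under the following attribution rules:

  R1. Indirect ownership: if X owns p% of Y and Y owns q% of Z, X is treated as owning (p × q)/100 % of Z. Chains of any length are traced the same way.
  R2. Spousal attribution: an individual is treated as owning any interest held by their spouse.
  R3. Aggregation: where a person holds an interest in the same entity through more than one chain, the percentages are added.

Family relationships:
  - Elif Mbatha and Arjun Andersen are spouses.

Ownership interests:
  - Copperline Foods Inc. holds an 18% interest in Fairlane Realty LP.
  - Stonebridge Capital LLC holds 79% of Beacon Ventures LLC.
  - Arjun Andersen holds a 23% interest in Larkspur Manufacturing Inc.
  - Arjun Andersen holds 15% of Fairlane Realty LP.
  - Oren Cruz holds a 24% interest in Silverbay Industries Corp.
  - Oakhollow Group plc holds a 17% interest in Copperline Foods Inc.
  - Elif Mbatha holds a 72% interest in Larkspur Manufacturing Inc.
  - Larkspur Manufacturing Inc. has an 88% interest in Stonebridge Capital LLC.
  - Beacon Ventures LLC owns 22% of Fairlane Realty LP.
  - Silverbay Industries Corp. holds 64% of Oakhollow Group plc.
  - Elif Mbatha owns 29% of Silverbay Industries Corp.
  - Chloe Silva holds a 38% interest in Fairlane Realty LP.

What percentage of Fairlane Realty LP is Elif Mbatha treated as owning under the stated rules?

By spousal attribution (R2), Elif Mbatha is treated as also owning Arjun Andersen's interest in Larkspur Manufacturing Inc, giving 72% + 23% = 95%.
By spousal attribution (R2), Elif Mbatha is treated as owning Arjun Andersen's 15% interest in Fairlane Realty LP.
Chain via Larkspur Manufacturing Inc. → Stonebridge Capital LLC → Beacon Ventures LLC (R1): 95% × 88% × 79% × 22% = 14.52968% of Fairlane Realty LP.
Chain via Silverbay Industries Corp. → Oakhollow Group plc → Copperline Foods Inc. (R1): 29% × 64% × 17% × 18% = 0.567936% of Fairlane Realty LP.
Direct interest in Fairlane Realty LP: 15%.
Aggregating (R3): 14.52968% + 0.567936% + 15% = 30.097616%.

30.097616%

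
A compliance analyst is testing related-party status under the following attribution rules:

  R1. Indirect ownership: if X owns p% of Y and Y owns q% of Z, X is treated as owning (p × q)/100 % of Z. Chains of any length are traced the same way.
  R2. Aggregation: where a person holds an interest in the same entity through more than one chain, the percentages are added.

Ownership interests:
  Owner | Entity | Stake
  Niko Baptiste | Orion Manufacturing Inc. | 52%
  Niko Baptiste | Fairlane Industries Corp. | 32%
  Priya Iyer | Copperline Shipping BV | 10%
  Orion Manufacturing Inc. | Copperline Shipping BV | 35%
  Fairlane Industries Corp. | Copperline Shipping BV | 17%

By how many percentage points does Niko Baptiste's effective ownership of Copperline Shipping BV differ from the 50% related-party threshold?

26.36

Chain via Fairlane Industries Corp. (R1): 32% × 17% = 5.44% of Copperline Shipping BV.
Chain via Orion Manufacturing Inc. (R1): 52% × 35% = 18.2% of Copperline Shipping BV.
Aggregating (R2): 5.44% + 18.2% = 23.64%.
23.64% falls short of the 50% threshold by 26.36 percentage points.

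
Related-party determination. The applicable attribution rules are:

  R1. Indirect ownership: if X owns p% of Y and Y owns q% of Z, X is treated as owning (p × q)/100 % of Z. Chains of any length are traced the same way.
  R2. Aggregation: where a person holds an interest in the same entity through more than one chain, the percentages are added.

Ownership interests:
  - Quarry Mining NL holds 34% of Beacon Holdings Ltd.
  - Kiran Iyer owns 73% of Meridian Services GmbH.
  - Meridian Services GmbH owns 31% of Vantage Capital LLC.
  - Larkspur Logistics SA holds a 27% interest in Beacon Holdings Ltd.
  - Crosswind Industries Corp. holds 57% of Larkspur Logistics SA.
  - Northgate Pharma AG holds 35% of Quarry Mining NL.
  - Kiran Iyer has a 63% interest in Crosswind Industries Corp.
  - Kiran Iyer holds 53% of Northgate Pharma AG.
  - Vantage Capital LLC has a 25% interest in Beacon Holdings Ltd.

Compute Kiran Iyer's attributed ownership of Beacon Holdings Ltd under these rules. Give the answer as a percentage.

21.6602%

Chain via Northgate Pharma AG → Quarry Mining NL (R1): 53% × 35% × 34% = 6.307% of Beacon Holdings Ltd.
Chain via Crosswind Industries Corp. → Larkspur Logistics SA (R1): 63% × 57% × 27% = 9.6957% of Beacon Holdings Ltd.
Chain via Meridian Services GmbH → Vantage Capital LLC (R1): 73% × 31% × 25% = 5.6575% of Beacon Holdings Ltd.
Aggregating (R2): 6.307% + 9.6957% + 5.6575% = 21.6602%.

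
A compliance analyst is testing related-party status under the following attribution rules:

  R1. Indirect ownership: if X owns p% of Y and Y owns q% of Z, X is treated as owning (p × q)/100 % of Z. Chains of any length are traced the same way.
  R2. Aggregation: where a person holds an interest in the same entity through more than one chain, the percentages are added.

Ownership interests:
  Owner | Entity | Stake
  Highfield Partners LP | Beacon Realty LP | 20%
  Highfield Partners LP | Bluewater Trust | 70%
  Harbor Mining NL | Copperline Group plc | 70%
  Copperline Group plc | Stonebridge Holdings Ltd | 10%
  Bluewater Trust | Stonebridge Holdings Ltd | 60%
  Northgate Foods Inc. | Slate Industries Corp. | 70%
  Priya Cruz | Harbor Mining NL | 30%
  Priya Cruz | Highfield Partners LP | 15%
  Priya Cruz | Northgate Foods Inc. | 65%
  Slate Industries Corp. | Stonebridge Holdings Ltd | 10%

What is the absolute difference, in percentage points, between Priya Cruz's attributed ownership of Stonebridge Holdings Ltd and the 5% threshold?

Chain via Highfield Partners LP → Bluewater Trust (R1): 15% × 70% × 60% = 6.3% of Stonebridge Holdings Ltd.
Chain via Northgate Foods Inc. → Slate Industries Corp. (R1): 65% × 70% × 10% = 4.55% of Stonebridge Holdings Ltd.
Chain via Harbor Mining NL → Copperline Group plc (R1): 30% × 70% × 10% = 2.1% of Stonebridge Holdings Ltd.
Aggregating (R2): 6.3% + 4.55% + 2.1% = 12.95%.
12.95% exceeds the 5% threshold by 7.95 percentage points.

7.95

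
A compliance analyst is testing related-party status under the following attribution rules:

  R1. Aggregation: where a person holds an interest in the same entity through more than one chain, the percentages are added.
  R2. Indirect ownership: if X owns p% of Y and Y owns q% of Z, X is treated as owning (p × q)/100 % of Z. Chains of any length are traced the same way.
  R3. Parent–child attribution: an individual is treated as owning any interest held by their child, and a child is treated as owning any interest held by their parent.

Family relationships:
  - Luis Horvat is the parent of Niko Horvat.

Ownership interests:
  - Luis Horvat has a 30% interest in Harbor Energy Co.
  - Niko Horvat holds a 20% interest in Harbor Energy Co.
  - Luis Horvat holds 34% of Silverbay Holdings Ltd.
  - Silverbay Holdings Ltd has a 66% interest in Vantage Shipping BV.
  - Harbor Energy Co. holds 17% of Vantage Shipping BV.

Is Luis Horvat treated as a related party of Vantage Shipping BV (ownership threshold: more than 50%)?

By parent–child attribution (R3), Luis Horvat is treated as also owning Niko Horvat's interest in Harbor Energy Co, giving 30% + 20% = 50%.
Chain via Harbor Energy Co. (R2): 50% × 17% = 8.5% of Vantage Shipping BV.
Chain via Silverbay Holdings Ltd (R2): 34% × 66% = 22.44% of Vantage Shipping BV.
Aggregating (R1): 8.5% + 22.44% = 30.94%.
30.94% does not exceed the 50% threshold, so Luis is not a related party to Vantage Shipping BV.

No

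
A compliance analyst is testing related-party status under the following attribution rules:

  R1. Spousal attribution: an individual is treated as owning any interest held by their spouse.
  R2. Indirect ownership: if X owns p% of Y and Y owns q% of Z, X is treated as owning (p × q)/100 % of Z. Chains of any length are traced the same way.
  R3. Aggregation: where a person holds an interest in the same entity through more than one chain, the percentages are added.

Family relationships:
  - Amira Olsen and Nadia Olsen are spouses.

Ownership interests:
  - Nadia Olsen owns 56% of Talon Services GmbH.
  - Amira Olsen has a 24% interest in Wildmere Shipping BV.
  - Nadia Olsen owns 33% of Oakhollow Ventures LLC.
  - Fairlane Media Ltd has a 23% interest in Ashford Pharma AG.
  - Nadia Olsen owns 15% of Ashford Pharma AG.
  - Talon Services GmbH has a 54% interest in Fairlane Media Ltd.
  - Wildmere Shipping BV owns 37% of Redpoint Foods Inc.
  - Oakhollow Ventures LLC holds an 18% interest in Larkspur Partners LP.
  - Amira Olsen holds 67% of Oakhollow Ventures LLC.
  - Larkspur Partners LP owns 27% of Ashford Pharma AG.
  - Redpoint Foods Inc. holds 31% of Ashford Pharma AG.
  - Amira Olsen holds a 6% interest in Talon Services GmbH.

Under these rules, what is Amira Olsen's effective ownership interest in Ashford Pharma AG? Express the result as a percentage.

30.3132%

By spousal attribution (R1), Amira Olsen is treated as also owning Nadia Olsen's interest in Talon Services GmbH, giving 6% + 56% = 62%.
By spousal attribution (R1), Amira Olsen is treated as also owning Nadia Olsen's interest in Oakhollow Ventures LLC, giving 67% + 33% = 100%.
By spousal attribution (R1), Amira Olsen is treated as owning Nadia Olsen's 15% interest in Ashford Pharma AG.
Chain via Talon Services GmbH → Fairlane Media Ltd (R2): 62% × 54% × 23% = 7.7004% of Ashford Pharma AG.
Chain via Wildmere Shipping BV → Redpoint Foods Inc. (R2): 24% × 37% × 31% = 2.7528% of Ashford Pharma AG.
Chain via Oakhollow Ventures LLC → Larkspur Partners LP (R2): 100% × 18% × 27% = 4.86% of Ashford Pharma AG.
Direct interest in Ashford Pharma AG: 15%.
Aggregating (R3): 7.7004% + 2.7528% + 4.86% + 15% = 30.3132%.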